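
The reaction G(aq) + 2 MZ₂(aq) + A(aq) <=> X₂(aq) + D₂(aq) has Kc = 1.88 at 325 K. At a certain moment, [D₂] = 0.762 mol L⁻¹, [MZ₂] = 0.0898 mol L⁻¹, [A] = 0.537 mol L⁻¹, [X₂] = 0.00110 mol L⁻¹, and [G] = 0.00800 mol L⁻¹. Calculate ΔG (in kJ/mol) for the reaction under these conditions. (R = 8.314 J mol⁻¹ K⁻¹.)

ΔG = 6.90 kJ/mol

Qc = [X₂]·[D₂] / ([G]·[MZ₂]²·[A]) = (0.00110)·(0.762) / ((0.00800)·(0.0898)²·(0.537)) = 24.2
ΔG = RT ln(Qc/Kc) = (8.314 J mol⁻¹ K⁻¹)(325 K) × ln(24.2/1.88)
   = (2.702 kJ/mol)(2.555) = 6.90 kJ/mol
ΔG > 0, so the forward reaction is non-spontaneous (proceeds in reverse).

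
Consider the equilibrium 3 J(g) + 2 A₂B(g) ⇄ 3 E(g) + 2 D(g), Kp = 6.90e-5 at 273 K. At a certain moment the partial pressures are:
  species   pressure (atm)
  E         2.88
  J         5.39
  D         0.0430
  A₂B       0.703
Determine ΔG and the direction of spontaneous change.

ΔG = 4.80 kJ/mol; the forward reaction is non-spontaneous

Qp = P(E)³·P(D)² / (P(J)³·P(A₂B)²) = (2.88)³·(0.0430)² / ((5.39)³·(0.703)²) = 5.71e-4
ΔG = RT ln(Qp/Kp) = (8.314 J mol⁻¹ K⁻¹)(273 K) × ln(5.71e-4/6.90e-5)
   = (2.270 kJ/mol)(2.113) = 4.80 kJ/mol
ΔG > 0, so the forward reaction is non-spontaneous (proceeds in reverse).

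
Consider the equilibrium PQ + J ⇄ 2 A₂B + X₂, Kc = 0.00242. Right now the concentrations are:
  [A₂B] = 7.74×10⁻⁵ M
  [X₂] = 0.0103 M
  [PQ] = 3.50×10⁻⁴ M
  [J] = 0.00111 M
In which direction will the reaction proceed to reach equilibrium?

forward (toward products)

Qc = [A₂B]²·[X₂] / ([PQ]·[J]) = (7.74×10⁻⁵)²·(0.0103) / ((3.50×10⁻⁴)·(0.00111)) = 1.59×10⁻⁴
Qc = 1.59×10⁻⁴ < Kc = 0.00242, so the forward reaction proceeds.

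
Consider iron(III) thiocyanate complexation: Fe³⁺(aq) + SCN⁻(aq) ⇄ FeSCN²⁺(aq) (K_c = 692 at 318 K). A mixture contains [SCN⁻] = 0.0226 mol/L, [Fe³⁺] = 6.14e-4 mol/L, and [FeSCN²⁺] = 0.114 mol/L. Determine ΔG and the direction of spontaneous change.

Q_c = [FeSCN²⁺] / ([Fe³⁺]·[SCN⁻]) = (0.114) / ((6.14e-4)·(0.0226)) = 8220
ΔG = RT ln(Q_c/K_c) = (8.314 J mol⁻¹ K⁻¹)(318 K) × ln(8220/692)
   = (2.644 kJ/mol)(2.475) = 6.54 kJ/mol
ΔG > 0, so the forward reaction is non-spontaneous (proceeds in reverse).

ΔG = 6.54 kJ/mol; the forward reaction is non-spontaneous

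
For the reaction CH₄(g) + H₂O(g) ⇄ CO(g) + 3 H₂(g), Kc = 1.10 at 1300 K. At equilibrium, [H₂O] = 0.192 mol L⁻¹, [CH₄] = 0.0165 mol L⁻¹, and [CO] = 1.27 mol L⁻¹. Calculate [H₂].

At equilibrium, Kc = [CO]·[H₂]³ / ([CH₄]·[H₂O]) = 1.10.
(1.27)·([H₂])³ / ((0.0165)·(0.192)) = 1.10
[H₂]³ = 0.00274 ⇒ [H₂] = 0.140 mol L⁻¹

[H₂] = 0.140 mol L⁻¹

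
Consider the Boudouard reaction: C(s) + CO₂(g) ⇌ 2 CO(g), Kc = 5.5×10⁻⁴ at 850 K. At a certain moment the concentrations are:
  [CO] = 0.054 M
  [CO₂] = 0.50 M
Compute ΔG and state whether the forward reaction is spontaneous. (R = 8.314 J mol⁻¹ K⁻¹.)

(C is a pure solid — omitted from Qc.)
Qc = [CO]² / [CO₂] = (0.054)² / (0.50) = 0.00583
ΔG = RT ln(Qc/Kc) = (8.314 J mol⁻¹ K⁻¹)(850 K) × ln(0.00583/5.5×10⁻⁴)
   = (7.067 kJ/mol)(2.361) = 16.7 kJ/mol
ΔG > 0, so the forward reaction is non-spontaneous (proceeds in reverse).

ΔG = 16.7 kJ/mol; the forward reaction is non-spontaneous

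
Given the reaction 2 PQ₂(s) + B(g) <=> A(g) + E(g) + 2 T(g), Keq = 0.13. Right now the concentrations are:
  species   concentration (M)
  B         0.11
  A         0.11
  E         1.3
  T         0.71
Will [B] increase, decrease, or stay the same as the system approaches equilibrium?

(PQ₂ is a pure solid — omitted from Q.)
Q = [A]·[E]·[T]² / [B] = (0.11)·(1.3)·(0.71)² / (0.11) = 0.66
Q = 0.66 > Keq = 0.13: net reverse reaction.
B is a reactant, so it increases.

increase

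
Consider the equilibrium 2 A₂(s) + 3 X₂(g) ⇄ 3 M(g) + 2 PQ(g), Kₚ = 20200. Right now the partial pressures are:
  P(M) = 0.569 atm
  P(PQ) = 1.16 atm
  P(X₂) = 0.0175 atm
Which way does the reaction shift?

(A₂ is a pure solid — omitted from Qₚ.)
Qₚ = P(M)³·P(PQ)² / P(X₂)³ = (0.569)³·(1.16)² / (0.0175)³ = 46300
Qₚ = 46300 > Kₚ = 20200, so the reverse reaction proceeds.

to the left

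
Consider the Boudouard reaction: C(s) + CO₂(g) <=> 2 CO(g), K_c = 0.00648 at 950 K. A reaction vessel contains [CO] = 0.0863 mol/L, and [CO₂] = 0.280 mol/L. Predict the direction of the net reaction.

(C is a pure solid — omitted from Q_c.)
Q_c = [CO]² / [CO₂] = (0.0863)² / (0.280) = 0.0266
Q_c = 0.0266 > K_c = 0.00648, so the reverse reaction proceeds.

to the left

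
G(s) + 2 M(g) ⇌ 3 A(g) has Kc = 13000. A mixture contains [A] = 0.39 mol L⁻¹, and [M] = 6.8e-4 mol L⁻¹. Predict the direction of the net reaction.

(G is a pure solid — omitted from Qc.)
Qc = [A]³ / [M]² = (0.39)³ / (6.8e-4)² = 1.3e5
Qc = 1.3e5 > Kc = 13000, so the reverse reaction proceeds.

toward reactants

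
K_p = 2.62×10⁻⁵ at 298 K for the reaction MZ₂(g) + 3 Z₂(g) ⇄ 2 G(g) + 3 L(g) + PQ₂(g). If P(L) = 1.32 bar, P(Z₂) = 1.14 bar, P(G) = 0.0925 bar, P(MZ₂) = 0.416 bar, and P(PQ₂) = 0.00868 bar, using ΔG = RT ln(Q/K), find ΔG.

Q_p = P(G)²·P(L)³·P(PQ₂) / (P(MZ₂)·P(Z₂)³) = (0.0925)²·(1.32)³·(0.00868) / ((0.416)·(1.14)³) = 2.77×10⁻⁴
ΔG = RT ln(Q_p/K_p) = (8.314 J mol⁻¹ K⁻¹)(298 K) × ln(2.77×10⁻⁴/2.62×10⁻⁵)
   = (2.478 kJ/mol)(2.358) = 5.84 kJ/mol
ΔG > 0, so the forward reaction is non-spontaneous (proceeds in reverse).

ΔG = 5.84 kJ/mol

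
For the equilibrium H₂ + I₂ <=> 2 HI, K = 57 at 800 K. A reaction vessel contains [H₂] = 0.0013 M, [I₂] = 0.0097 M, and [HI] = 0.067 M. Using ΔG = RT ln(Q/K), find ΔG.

Q = [HI]² / ([H₂]·[I₂]) = (0.067)² / ((0.0013)·(0.0097)) = 356
ΔG = RT ln(Q/K) = (8.314 J mol⁻¹ K⁻¹)(800 K) × ln(356/57)
   = (6.651 kJ/mol)(1.832) = 12.2 kJ/mol
ΔG > 0, so the forward reaction is non-spontaneous (proceeds in reverse).

ΔG = 12.2 kJ/mol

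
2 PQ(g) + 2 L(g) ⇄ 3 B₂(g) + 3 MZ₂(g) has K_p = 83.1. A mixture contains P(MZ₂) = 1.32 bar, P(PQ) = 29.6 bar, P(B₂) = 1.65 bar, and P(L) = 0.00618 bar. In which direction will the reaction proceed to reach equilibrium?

to the left

Q_p = P(B₂)³·P(MZ₂)³ / (P(PQ)²·P(L)²) = (1.65)³·(1.32)³ / ((29.6)²·(0.00618)²) = 309
Q_p = 309 > K_p = 83.1, so the reverse reaction proceeds.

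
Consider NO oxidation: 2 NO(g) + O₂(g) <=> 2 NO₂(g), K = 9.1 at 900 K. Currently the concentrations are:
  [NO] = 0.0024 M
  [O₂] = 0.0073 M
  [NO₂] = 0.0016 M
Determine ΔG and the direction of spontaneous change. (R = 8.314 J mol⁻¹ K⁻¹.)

Q = [NO₂]² / ([NO]²·[O₂]) = (0.0016)² / ((0.0024)²·(0.0073)) = 60.9
ΔG = RT ln(Q/K) = (8.314 J mol⁻¹ K⁻¹)(900 K) × ln(60.9/9.1)
   = (7.483 kJ/mol)(1.901) = 14.2 kJ/mol
ΔG > 0, so the forward reaction is non-spontaneous (proceeds in reverse).

ΔG = 14.2 kJ/mol; the forward reaction is non-spontaneous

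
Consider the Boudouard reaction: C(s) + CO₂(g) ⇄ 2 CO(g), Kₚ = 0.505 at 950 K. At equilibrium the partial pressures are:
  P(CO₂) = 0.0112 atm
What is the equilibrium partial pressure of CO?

P(CO) = 0.0752 atm

(C is a pure solid — omitted from Kₚ.)
At equilibrium, Kₚ = P(CO)² / P(CO₂) = 0.505.
(P(CO))² / (0.0112) = 0.505
P(CO)² = 0.00566 ⇒ P(CO) = 0.0752 atm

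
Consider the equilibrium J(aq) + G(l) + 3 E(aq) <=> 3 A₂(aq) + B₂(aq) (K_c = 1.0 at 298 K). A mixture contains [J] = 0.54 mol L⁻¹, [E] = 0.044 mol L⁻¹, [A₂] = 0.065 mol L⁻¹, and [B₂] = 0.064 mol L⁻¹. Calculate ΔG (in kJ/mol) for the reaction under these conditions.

(G is a pure liquid — omitted from Q_c.)
Q_c = [A₂]³·[B₂] / ([J]·[E]³) = (0.065)³·(0.064) / ((0.54)·(0.044)³) = 0.382
ΔG = RT ln(Q_c/K_c) = (8.314 J mol⁻¹ K⁻¹)(298 K) × ln(0.382/1.0)
   = (2.478 kJ/mol)(-0.9623) = -2.38 kJ/mol
ΔG < 0, so the forward reaction is spontaneous (proceeds forward).

ΔG = -2.38 kJ/mol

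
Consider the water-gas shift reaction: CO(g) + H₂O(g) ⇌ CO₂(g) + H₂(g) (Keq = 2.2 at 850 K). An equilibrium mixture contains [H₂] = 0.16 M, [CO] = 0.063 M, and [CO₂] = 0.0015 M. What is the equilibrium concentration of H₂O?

At equilibrium, Keq = [CO₂]·[H₂] / ([CO]·[H₂O]) = 2.2.
(0.0015)·(0.16) / ((0.063)·([H₂O])) = 2.2
[H₂O] = 0.00173 = 0.0017 M

[H₂O] = 0.0017 M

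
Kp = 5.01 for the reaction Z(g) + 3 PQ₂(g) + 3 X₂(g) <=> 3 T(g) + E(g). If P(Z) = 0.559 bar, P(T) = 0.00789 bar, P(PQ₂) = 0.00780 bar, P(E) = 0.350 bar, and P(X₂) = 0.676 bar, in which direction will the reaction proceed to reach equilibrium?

Qp = P(T)³·P(E) / (P(Z)·P(PQ₂)³·P(X₂)³) = (0.00789)³·(0.350) / ((0.559)·(0.00780)³·(0.676)³) = 2.10
Qp = 2.10 < Kp = 5.01, so the forward reaction proceeds.

forward (toward products)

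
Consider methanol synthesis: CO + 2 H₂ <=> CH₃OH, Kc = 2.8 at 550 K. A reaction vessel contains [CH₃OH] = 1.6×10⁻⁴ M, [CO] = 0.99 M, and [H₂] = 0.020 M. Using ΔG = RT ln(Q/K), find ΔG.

ΔG = -8.85 kJ/mol

Qc = [CH₃OH] / ([CO]·[H₂]²) = (1.6×10⁻⁴) / ((0.99)·(0.020)²) = 0.404
ΔG = RT ln(Qc/Kc) = (8.314 J mol⁻¹ K⁻¹)(550 K) × ln(0.404/2.8)
   = (4.573 kJ/mol)(-1.936) = -8.85 kJ/mol
ΔG < 0, so the forward reaction is spontaneous (proceeds forward).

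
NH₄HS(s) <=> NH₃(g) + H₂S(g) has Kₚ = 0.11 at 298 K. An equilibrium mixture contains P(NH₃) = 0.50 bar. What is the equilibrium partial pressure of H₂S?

(NH₄HS is a pure solid — omitted from Kₚ.)
At equilibrium, Kₚ = P(NH₃)·P(H₂S) = 0.11.
(0.50)·(P(H₂S)) = 0.11
P(H₂S) = 0.220 = 0.22 bar

P(H₂S) = 0.22 bar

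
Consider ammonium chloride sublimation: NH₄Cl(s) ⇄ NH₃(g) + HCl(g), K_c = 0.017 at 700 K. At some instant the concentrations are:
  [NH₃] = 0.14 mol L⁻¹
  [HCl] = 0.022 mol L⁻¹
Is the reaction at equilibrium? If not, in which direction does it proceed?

toward products

(NH₄Cl is a pure solid — omitted from Q_c.)
Q_c = [NH₃]·[HCl] = (0.14)·(0.022) = 0.0031
Q_c = 0.0031 < K_c = 0.017, so the forward reaction proceeds.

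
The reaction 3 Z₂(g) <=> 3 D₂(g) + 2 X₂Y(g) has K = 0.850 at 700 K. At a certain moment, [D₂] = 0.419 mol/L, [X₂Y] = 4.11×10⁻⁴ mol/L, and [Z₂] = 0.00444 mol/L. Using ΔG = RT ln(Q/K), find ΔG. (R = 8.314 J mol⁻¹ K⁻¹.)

ΔG = -10.4 kJ/mol

Q = [D₂]³·[X₂Y]² / [Z₂]³ = (0.419)³·(4.11×10⁻⁴)² / (0.00444)³ = 0.142
ΔG = RT ln(Q/K) = (8.314 J mol⁻¹ K⁻¹)(700 K) × ln(0.142/0.850)
   = (5.820 kJ/mol)(-1.789) = -10.4 kJ/mol
ΔG < 0, so the forward reaction is spontaneous (proceeds forward).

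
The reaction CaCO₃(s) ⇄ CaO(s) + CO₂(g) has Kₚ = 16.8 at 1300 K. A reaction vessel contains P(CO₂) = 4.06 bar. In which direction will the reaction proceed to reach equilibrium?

forward (toward products)

(CaCO₃, CaO are pure solids — omitted from Qₚ.)
Qₚ = P(CO₂) = 4.06
Qₚ = 4.06 < Kₚ = 16.8, so the forward reaction proceeds.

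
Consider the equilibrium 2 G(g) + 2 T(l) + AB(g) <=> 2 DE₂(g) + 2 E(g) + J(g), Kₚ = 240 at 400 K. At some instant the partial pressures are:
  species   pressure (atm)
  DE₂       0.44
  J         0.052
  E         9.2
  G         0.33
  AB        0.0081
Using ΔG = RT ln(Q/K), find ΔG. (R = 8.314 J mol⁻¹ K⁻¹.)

ΔG = 4.63 kJ/mol

(T is a pure liquid — omitted from Qₚ.)
Qₚ = P(DE₂)²·P(E)²·P(J) / (P(G)²·P(AB)) = (0.44)²·(9.2)²·(0.052) / ((0.33)²·(0.0081)) = 966
ΔG = RT ln(Qₚ/Kₚ) = (8.314 J mol⁻¹ K⁻¹)(400 K) × ln(966/240)
   = (3.326 kJ/mol)(1.393) = 4.63 kJ/mol
ΔG > 0, so the forward reaction is non-spontaneous (proceeds in reverse).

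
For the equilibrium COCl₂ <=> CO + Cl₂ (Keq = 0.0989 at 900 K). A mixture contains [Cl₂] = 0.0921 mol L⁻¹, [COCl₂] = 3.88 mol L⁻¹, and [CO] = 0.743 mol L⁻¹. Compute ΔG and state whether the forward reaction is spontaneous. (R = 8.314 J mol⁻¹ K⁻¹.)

ΔG = -12.9 kJ/mol; the forward reaction is spontaneous

Q = [CO]·[Cl₂] / [COCl₂] = (0.743)·(0.0921) / (3.88) = 0.0176
ΔG = RT ln(Q/Keq) = (8.314 J mol⁻¹ K⁻¹)(900 K) × ln(0.0176/0.0989)
   = (7.483 kJ/mol)(-1.726) = -12.9 kJ/mol
ΔG < 0, so the forward reaction is spontaneous (proceeds forward).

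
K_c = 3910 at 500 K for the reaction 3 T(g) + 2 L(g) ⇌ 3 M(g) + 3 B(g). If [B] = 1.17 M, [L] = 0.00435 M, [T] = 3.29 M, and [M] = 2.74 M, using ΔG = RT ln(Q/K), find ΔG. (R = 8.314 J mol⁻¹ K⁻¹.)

Q_c = [M]³·[B]³ / ([T]³·[L]²) = (2.74)³·(1.17)³ / ((3.29)³·(0.00435)²) = 48900
ΔG = RT ln(Q_c/K_c) = (8.314 J mol⁻¹ K⁻¹)(500 K) × ln(48900/3910)
   = (4.157 kJ/mol)(2.526) = 10.5 kJ/mol
ΔG > 0, so the forward reaction is non-spontaneous (proceeds in reverse).

ΔG = 10.5 kJ/mol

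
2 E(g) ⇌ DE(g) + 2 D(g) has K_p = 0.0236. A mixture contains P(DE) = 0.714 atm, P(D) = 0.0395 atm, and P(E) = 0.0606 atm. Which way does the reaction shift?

Q_p = P(DE)·P(D)² / P(E)² = (0.714)·(0.0395)² / (0.0606)² = 0.303
Q_p = 0.303 > K_p = 0.0236, so the reverse reaction proceeds.

toward reactants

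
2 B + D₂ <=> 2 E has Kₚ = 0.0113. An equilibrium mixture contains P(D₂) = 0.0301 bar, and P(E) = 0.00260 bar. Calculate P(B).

P(B) = 0.141 bar

At equilibrium, Kₚ = P(E)² / (P(B)²·P(D₂)) = 0.0113.
(0.00260)² / ((P(B))²·(0.0301)) = 0.0113
P(B)² = 0.0199 ⇒ P(B) = 0.141 bar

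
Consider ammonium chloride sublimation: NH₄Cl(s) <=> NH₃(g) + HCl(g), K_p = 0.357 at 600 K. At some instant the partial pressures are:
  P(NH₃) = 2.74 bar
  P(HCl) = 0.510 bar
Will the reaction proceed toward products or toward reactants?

(NH₄Cl is a pure solid — omitted from Q_p.)
Q_p = P(NH₃)·P(HCl) = (2.74)·(0.510) = 1.40
Q_p = 1.40 > K_p = 0.357, so the reverse reaction proceeds.

toward reactants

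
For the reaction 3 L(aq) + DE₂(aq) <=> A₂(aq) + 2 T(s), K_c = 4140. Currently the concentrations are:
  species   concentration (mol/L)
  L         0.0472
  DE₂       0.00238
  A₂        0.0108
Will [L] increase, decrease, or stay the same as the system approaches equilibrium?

(T is a pure solid — omitted from Q_c.)
Q_c = [A₂] / ([L]³·[DE₂]) = (0.0108) / ((0.0472)³·(0.00238)) = 43200
Q_c = 43200 > K_c = 4140: net reverse reaction.
L is a reactant, so it increases.

increase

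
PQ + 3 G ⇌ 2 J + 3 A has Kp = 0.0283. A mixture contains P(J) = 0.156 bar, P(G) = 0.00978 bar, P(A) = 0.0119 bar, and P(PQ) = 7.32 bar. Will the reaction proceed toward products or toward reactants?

to the right

Qp = P(J)²·P(A)³ / (P(PQ)·P(G)³) = (0.156)²·(0.0119)³ / ((7.32)·(0.00978)³) = 0.00599
Qp = 0.00599 < Kp = 0.0283, so the forward reaction proceeds.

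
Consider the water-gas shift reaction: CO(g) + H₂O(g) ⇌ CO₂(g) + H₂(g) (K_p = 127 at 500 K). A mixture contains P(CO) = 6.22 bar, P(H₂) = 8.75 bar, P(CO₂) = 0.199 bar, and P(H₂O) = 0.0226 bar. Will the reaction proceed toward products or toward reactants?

in the forward direction

Q_p = P(CO₂)·P(H₂) / (P(CO)·P(H₂O)) = (0.199)·(8.75) / ((6.22)·(0.0226)) = 12.4
Q_p = 12.4 < K_p = 127, so the forward reaction proceeds.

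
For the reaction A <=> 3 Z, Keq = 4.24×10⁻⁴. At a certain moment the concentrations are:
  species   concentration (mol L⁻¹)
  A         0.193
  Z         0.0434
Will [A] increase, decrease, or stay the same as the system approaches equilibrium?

Q = [Z]³ / [A] = (0.0434)³ / (0.193) = 4.24×10⁻⁴
Q = 4.24×10⁻⁴ = Keq; the system is at equilibrium.

stay the same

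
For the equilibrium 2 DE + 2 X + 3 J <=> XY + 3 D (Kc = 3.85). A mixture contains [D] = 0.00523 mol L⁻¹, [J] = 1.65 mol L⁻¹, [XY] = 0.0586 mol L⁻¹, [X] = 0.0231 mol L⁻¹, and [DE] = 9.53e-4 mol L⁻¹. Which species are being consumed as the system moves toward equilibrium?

Qc = [XY]·[D]³ / ([DE]²·[X]²·[J]³) = (0.0586)·(0.00523)³ / ((9.53e-4)²·(0.0231)²·(1.65)³) = 3.85
Qc = 3.85 = Kc; the system is at equilibrium.

none (at equilibrium)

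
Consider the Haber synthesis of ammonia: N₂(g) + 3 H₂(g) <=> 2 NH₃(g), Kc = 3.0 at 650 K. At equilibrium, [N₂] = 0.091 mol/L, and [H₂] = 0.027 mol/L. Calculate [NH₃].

[NH₃] = 0.0023 mol/L

At equilibrium, Kc = [NH₃]² / ([N₂]·[H₂]³) = 3.0.
([NH₃])² / ((0.091)·(0.027)³) = 3.0
[NH₃]² = 5.37e-6 ⇒ [NH₃] = 0.0023 mol/L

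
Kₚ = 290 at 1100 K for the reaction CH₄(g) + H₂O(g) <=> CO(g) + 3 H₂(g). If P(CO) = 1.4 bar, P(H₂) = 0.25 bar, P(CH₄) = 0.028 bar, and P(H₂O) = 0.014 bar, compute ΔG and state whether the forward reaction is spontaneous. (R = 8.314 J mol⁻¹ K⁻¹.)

Qₚ = P(CO)·P(H₂)³ / (P(CH₄)·P(H₂O)) = (1.4)·(0.25)³ / ((0.028)·(0.014)) = 55.8
ΔG = RT ln(Qₚ/Kₚ) = (8.314 J mol⁻¹ K⁻¹)(1100 K) × ln(55.8/290)
   = (9.145 kJ/mol)(-1.648) = -15.1 kJ/mol
ΔG < 0, so the forward reaction is spontaneous (proceeds forward).

ΔG = -15.1 kJ/mol; the forward reaction is spontaneous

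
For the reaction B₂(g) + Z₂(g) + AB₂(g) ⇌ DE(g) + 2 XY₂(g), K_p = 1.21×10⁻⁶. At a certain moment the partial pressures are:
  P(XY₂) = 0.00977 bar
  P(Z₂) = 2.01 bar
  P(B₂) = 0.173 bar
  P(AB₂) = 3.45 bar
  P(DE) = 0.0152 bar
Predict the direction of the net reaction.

neither direction; the system is at equilibrium

Q_p = P(DE)·P(XY₂)² / (P(B₂)·P(Z₂)·P(AB₂)) = (0.0152)·(0.00977)² / ((0.173)·(2.01)·(3.45)) = 1.21×10⁻⁶
Q_p = 1.21×10⁻⁶ = K_p, so the system is already at equilibrium.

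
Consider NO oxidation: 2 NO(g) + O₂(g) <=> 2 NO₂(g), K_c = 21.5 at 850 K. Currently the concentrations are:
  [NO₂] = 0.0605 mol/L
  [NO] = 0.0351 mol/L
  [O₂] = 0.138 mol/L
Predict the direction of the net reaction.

Q_c = [NO₂]² / ([NO]²·[O₂]) = (0.0605)² / ((0.0351)²·(0.138)) = 21.5
Q_c = 21.5 = K_c, so the system is already at equilibrium.

no net change (already at equilibrium)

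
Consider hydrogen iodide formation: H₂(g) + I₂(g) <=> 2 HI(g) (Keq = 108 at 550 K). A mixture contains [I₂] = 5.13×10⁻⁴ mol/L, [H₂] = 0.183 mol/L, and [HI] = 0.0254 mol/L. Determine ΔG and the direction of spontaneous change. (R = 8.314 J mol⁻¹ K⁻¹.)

ΔG = -12.6 kJ/mol; the forward reaction is spontaneous

Q = [HI]² / ([H₂]·[I₂]) = (0.0254)² / ((0.183)·(5.13×10⁻⁴)) = 6.87
ΔG = RT ln(Q/Keq) = (8.314 J mol⁻¹ K⁻¹)(550 K) × ln(6.87/108)
   = (4.573 kJ/mol)(-2.755) = -12.6 kJ/mol
ΔG < 0, so the forward reaction is spontaneous (proceeds forward).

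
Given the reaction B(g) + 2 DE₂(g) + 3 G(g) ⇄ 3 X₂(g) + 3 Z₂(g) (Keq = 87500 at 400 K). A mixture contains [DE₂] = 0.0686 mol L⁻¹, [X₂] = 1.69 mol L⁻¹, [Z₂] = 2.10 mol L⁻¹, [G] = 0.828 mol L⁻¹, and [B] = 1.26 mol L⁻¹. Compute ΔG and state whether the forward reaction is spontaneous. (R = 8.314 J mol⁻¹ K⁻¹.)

ΔG = -6.27 kJ/mol; the forward reaction is spontaneous

Q = [X₂]³·[Z₂]³ / ([B]·[DE₂]²·[G]³) = (1.69)³·(2.10)³ / ((1.26)·(0.0686)²·(0.828)³) = 13300
ΔG = RT ln(Q/Keq) = (8.314 J mol⁻¹ K⁻¹)(400 K) × ln(13300/87500)
   = (3.326 kJ/mol)(-1.884) = -6.27 kJ/mol
ΔG < 0, so the forward reaction is spontaneous (proceeds forward).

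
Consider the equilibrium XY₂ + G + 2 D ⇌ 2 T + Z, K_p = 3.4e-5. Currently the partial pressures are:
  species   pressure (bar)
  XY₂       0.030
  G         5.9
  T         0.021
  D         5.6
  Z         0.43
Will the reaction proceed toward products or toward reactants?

Q_p = P(T)²·P(Z) / (P(XY₂)·P(G)·P(D)²) = (0.021)²·(0.43) / ((0.030)·(5.9)·(5.6)²) = 3.4e-5
Q_p = 3.4e-5 = K_p, so the system is already at equilibrium.

neither direction; the system is at equilibrium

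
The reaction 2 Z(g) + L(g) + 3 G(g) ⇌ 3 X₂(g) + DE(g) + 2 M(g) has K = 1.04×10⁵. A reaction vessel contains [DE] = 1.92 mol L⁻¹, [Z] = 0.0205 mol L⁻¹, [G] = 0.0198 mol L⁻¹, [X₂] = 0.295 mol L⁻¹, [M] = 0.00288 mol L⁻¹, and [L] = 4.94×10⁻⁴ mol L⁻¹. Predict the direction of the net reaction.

Q = [X₂]³·[DE]·[M]² / ([Z]²·[L]·[G]³) = (0.295)³·(1.92)·(0.00288)² / ((0.0205)²·(4.94×10⁻⁴)·(0.0198)³) = 2.54×10⁵
Q = 2.54×10⁵ > K = 1.04×10⁵, so the reverse reaction proceeds.

toward reactants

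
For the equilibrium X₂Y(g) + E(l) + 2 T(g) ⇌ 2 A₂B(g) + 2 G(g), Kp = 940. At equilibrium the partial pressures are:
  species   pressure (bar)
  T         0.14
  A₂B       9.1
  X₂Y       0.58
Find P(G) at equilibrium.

P(G) = 0.36 bar

(E is a pure liquid — omitted from Kp.)
At equilibrium, Kp = P(A₂B)²·P(G)² / (P(X₂Y)·P(T)²) = 940.
(9.1)²·(P(G))² / ((0.58)·(0.14)²) = 940
P(G)² = 0.129 ⇒ P(G) = 0.36 bar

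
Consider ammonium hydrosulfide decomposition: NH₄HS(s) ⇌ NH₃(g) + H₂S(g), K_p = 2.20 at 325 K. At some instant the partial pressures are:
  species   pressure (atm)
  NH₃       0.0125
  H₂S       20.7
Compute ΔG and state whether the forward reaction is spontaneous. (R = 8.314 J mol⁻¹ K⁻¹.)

ΔG = -5.78 kJ/mol; the forward reaction is spontaneous

(NH₄HS is a pure solid — omitted from Q_p.)
Q_p = P(NH₃)·P(H₂S) = (0.0125)·(20.7) = 0.259
ΔG = RT ln(Q_p/K_p) = (8.314 J mol⁻¹ K⁻¹)(325 K) × ln(0.259/2.20)
   = (2.702 kJ/mol)(-2.139) = -5.78 kJ/mol
ΔG < 0, so the forward reaction is spontaneous (proceeds forward).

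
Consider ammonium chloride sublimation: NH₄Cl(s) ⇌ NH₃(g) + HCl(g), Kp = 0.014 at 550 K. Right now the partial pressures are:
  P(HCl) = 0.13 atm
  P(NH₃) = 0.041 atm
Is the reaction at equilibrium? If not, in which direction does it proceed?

(NH₄Cl is a pure solid — omitted from Qp.)
Qp = P(NH₃)·P(HCl) = (0.041)·(0.13) = 0.0053
Qp = 0.0053 < Kp = 0.014, so the forward reaction proceeds.

to the right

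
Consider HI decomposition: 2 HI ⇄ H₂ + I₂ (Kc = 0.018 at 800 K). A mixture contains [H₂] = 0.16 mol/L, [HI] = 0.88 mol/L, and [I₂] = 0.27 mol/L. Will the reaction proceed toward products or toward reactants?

Qc = [H₂]·[I₂] / [HI]² = (0.16)·(0.27) / (0.88)² = 0.056
Qc = 0.056 > Kc = 0.018, so the reverse reaction proceeds.

in the reverse direction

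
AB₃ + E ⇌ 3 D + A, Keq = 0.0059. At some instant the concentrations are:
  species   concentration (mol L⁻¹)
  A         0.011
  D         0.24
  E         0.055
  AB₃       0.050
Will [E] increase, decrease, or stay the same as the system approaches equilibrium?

increase

Q = [D]³·[A] / ([AB₃]·[E]) = (0.24)³·(0.011) / ((0.050)·(0.055)) = 0.055
Q = 0.055 > Keq = 0.0059: net reverse reaction.
E is a reactant, so it increases.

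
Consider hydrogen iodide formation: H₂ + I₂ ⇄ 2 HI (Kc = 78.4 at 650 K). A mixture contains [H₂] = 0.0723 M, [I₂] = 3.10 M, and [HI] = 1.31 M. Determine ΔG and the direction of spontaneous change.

ΔG = -12.6 kJ/mol; the forward reaction is spontaneous

Qc = [HI]² / ([H₂]·[I₂]) = (1.31)² / ((0.0723)·(3.10)) = 7.66
ΔG = RT ln(Qc/Kc) = (8.314 J mol⁻¹ K⁻¹)(650 K) × ln(7.66/78.4)
   = (5.404 kJ/mol)(-2.326) = -12.6 kJ/mol
ΔG < 0, so the forward reaction is spontaneous (proceeds forward).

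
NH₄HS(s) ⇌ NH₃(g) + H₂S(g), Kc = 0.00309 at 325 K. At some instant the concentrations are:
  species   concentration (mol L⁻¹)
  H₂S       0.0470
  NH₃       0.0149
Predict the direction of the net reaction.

in the forward direction

(NH₄HS is a pure solid — omitted from Qc.)
Qc = [NH₃]·[H₂S] = (0.0149)·(0.0470) = 7.00e-4
Qc = 7.00e-4 < Kc = 0.00309, so the forward reaction proceeds.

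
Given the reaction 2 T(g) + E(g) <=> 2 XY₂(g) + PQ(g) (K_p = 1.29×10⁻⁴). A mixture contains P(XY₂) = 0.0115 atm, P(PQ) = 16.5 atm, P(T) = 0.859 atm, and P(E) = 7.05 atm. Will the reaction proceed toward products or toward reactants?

Q_p = P(XY₂)²·P(PQ) / (P(T)²·P(E)) = (0.0115)²·(16.5) / ((0.859)²·(7.05)) = 4.19×10⁻⁴
Q_p = 4.19×10⁻⁴ > K_p = 1.29×10⁻⁴, so the reverse reaction proceeds.

toward reactants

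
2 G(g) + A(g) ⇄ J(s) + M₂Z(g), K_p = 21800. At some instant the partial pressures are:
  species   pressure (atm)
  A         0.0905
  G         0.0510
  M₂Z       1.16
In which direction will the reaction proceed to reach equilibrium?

to the right

(J is a pure solid — omitted from Q_p.)
Q_p = P(M₂Z) / (P(G)²·P(A)) = (1.16) / ((0.0510)²·(0.0905)) = 4930
Q_p = 4930 < K_p = 21800, so the forward reaction proceeds.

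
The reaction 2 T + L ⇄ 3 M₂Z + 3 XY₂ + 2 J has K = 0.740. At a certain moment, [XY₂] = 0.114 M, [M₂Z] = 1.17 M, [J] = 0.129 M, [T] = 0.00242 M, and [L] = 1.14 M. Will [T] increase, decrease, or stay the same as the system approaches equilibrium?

Q = [M₂Z]³·[XY₂]³·[J]² / ([T]²·[L]) = (1.17)³·(0.114)³·(0.129)² / ((0.00242)²·(1.14)) = 5.91
Q = 5.91 > K = 0.740: net reverse reaction.
T is a reactant, so it increases.

increase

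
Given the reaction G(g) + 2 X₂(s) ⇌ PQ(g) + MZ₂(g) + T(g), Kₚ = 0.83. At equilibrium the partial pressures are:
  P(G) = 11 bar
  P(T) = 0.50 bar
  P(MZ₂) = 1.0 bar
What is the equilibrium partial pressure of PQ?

P(PQ) = 18 bar

(X₂ is a pure solid — omitted from Kₚ.)
At equilibrium, Kₚ = P(PQ)·P(MZ₂)·P(T) / P(G) = 0.83.
(P(PQ))·(1.0)·(0.50) / (11) = 0.83
P(PQ) = 18.3 = 18 bar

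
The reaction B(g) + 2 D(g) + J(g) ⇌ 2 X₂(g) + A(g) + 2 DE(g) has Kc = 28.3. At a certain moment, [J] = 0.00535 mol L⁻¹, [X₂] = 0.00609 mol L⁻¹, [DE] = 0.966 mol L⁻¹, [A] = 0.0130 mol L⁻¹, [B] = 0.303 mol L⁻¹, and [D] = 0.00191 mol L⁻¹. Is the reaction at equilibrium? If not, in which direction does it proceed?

Qc = [X₂]²·[A]·[DE]² / ([B]·[D]²·[J]) = (0.00609)²·(0.0130)·(0.966)² / ((0.303)·(0.00191)²·(0.00535)) = 76.1
Qc = 76.1 > Kc = 28.3, so the reverse reaction proceeds.

in the reverse direction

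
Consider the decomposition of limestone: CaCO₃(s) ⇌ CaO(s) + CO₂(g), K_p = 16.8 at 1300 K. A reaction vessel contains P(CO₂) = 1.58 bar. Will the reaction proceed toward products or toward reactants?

(CaCO₃, CaO are pure solids — omitted from Q_p.)
Q_p = P(CO₂) = 1.58
Q_p = 1.58 < K_p = 16.8, so the forward reaction proceeds.

forward (toward products)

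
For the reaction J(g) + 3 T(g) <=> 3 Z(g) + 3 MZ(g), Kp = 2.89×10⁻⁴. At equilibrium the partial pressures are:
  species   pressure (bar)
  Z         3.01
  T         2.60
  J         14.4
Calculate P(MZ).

At equilibrium, Kp = P(Z)³·P(MZ)³ / (P(J)·P(T)³) = 2.89×10⁻⁴.
(3.01)³·(P(MZ))³ / ((14.4)·(2.60)³) = 2.89×10⁻⁴
P(MZ)³ = 0.00268 ⇒ P(MZ) = 0.139 bar

P(MZ) = 0.139 bar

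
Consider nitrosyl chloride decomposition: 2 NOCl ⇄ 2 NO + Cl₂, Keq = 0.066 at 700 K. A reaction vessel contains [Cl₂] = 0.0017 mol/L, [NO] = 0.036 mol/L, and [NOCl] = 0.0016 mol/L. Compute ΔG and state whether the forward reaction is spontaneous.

Q = [NO]²·[Cl₂] / [NOCl]² = (0.036)²·(0.0017) / (0.0016)² = 0.861
ΔG = RT ln(Q/Keq) = (8.314 J mol⁻¹ K⁻¹)(700 K) × ln(0.861/0.066)
   = (5.820 kJ/mol)(2.568) = 14.9 kJ/mol
ΔG > 0, so the forward reaction is non-spontaneous (proceeds in reverse).

ΔG = 14.9 kJ/mol; the forward reaction is non-spontaneous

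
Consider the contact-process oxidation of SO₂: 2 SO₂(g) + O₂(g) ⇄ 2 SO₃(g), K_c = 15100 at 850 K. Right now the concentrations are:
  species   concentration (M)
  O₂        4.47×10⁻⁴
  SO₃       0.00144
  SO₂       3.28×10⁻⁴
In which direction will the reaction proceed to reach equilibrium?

to the left

Q_c = [SO₃]² / ([SO₂]²·[O₂]) = (0.00144)² / ((3.28×10⁻⁴)²·(4.47×10⁻⁴)) = 43100
Q_c = 43100 > K_c = 15100, so the reverse reaction proceeds.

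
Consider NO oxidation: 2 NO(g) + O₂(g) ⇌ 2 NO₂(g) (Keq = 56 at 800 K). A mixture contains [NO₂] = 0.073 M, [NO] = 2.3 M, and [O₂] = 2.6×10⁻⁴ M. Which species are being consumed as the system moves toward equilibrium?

Q = [NO₂]² / ([NO]²·[O₂]) = (0.073)² / ((2.3)²·(2.6×10⁻⁴)) = 3.9
Q = 3.9 < Keq = 56: net forward reaction.

NO, O₂ (reactants)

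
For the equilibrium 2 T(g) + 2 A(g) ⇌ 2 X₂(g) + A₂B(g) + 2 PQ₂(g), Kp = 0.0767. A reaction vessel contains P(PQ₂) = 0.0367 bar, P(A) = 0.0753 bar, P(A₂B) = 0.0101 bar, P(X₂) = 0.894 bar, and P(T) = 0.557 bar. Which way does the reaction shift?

Qp = P(X₂)²·P(A₂B)·P(PQ₂)² / (P(T)²·P(A)²) = (0.894)²·(0.0101)·(0.0367)² / ((0.557)²·(0.0753)²) = 0.00618
Qp = 0.00618 < Kp = 0.0767, so the forward reaction proceeds.

to the right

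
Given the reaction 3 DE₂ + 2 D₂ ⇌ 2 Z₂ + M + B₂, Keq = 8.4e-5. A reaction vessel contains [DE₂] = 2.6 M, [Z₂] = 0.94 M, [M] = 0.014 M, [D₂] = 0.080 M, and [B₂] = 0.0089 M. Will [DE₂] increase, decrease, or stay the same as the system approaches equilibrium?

Q = [Z₂]²·[M]·[B₂] / ([DE₂]³·[D₂]²) = (0.94)²·(0.014)·(0.0089) / ((2.6)³·(0.080)²) = 9.8e-4
Q = 9.8e-4 > Keq = 8.4e-5: net reverse reaction.
DE₂ is a reactant, so it increases.

increase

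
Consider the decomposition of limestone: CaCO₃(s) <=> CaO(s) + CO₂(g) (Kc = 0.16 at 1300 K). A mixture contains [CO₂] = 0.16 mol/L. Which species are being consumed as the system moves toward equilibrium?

(CaCO₃, CaO are pure solids — omitted from Qc.)
Qc = [CO₂] = 0.16
Qc = 0.16 = Kc; the system is at equilibrium.

none (at equilibrium)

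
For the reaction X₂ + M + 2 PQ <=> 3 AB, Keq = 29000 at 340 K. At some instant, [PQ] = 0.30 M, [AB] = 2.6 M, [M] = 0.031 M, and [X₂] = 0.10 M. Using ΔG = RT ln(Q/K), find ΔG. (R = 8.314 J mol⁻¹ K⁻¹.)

ΔG = 2.19 kJ/mol

Q = [AB]³ / ([X₂]·[M]·[PQ]²) = (2.6)³ / ((0.10)·(0.031)·(0.30)²) = 63000
ΔG = RT ln(Q/Keq) = (8.314 J mol⁻¹ K⁻¹)(340 K) × ln(63000/29000)
   = (2.827 kJ/mol)(0.7758) = 2.19 kJ/mol
ΔG > 0, so the forward reaction is non-spontaneous (proceeds in reverse).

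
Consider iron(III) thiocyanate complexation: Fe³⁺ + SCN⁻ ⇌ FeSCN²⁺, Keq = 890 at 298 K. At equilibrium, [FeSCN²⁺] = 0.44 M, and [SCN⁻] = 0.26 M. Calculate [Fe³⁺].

[Fe³⁺] = 0.0019 M

At equilibrium, Keq = [FeSCN²⁺] / ([Fe³⁺]·[SCN⁻]) = 890.
(0.44) / (([Fe³⁺])·(0.26)) = 890
[Fe³⁺] = 0.00190 = 0.0019 M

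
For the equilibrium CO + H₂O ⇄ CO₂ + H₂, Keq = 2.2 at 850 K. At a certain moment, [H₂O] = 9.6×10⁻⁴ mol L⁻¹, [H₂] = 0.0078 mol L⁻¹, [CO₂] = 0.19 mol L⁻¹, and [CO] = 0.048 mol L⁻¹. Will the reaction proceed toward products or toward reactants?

reverse (toward reactants)

Q = [CO₂]·[H₂] / ([CO]·[H₂O]) = (0.19)·(0.0078) / ((0.048)·(9.6×10⁻⁴)) = 32
Q = 32 > Keq = 2.2, so the reverse reaction proceeds.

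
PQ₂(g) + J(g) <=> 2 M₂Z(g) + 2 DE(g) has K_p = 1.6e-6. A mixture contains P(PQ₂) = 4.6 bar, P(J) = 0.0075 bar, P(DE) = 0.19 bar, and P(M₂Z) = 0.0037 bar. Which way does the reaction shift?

Q_p = P(M₂Z)²·P(DE)² / (P(PQ₂)·P(J)) = (0.0037)²·(0.19)² / ((4.6)·(0.0075)) = 1.4e-5
Q_p = 1.4e-5 > K_p = 1.6e-6, so the reverse reaction proceeds.

toward reactants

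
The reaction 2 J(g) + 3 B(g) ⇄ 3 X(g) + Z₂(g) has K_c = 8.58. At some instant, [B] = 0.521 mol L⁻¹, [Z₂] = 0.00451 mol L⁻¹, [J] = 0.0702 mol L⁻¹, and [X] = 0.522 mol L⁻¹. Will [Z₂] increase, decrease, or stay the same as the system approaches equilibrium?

increase

Q_c = [X]³·[Z₂] / ([J]²·[B]³) = (0.522)³·(0.00451) / ((0.0702)²·(0.521)³) = 0.920
Q_c = 0.920 < K_c = 8.58: net forward reaction.
Z₂ is a product, so it increases.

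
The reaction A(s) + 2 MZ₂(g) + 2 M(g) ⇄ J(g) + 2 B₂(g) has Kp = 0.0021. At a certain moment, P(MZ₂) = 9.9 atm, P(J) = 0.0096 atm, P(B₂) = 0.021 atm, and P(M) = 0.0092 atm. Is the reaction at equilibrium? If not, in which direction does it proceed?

in the forward direction

(A is a pure solid — omitted from Qp.)
Qp = P(J)·P(B₂)² / (P(MZ₂)²·P(M)²) = (0.0096)·(0.021)² / ((9.9)²·(0.0092)²) = 5.1×10⁻⁴
Qp = 5.1×10⁻⁴ < Kp = 0.0021, so the forward reaction proceeds.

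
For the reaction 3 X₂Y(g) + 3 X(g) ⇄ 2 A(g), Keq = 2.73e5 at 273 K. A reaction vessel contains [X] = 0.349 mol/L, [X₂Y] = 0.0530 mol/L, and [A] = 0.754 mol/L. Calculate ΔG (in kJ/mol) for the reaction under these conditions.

Q = [A]² / ([X₂Y]³·[X]³) = (0.754)² / ((0.0530)³·(0.349)³) = 89800
ΔG = RT ln(Q/Keq) = (8.314 J mol⁻¹ K⁻¹)(273 K) × ln(89800/2.73e5)
   = (2.270 kJ/mol)(-1.112) = -2.52 kJ/mol
ΔG < 0, so the forward reaction is spontaneous (proceeds forward).

ΔG = -2.52 kJ/mol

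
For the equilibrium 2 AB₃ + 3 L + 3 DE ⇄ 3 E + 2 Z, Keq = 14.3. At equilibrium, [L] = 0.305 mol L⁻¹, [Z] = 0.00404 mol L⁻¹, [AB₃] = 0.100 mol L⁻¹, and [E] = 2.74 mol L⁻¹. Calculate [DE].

[DE] = 0.436 mol L⁻¹

At equilibrium, Keq = [E]³·[Z]² / ([AB₃]²·[L]³·[DE]³) = 14.3.
(2.74)³·(0.00404)² / ((0.100)²·(0.305)³·([DE])³) = 14.3
[DE]³ = 0.0828 ⇒ [DE] = 0.436 mol L⁻¹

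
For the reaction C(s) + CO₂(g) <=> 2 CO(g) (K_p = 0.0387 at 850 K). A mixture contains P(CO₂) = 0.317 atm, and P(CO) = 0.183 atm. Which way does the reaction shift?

reverse (toward reactants)

(C is a pure solid — omitted from Q_p.)
Q_p = P(CO)² / P(CO₂) = (0.183)² / (0.317) = 0.106
Q_p = 0.106 > K_p = 0.0387, so the reverse reaction proceeds.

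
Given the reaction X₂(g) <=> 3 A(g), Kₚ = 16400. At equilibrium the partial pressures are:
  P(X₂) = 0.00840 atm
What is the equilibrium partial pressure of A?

At equilibrium, Kₚ = P(A)³ / P(X₂) = 16400.
(P(A))³ / (0.00840) = 16400
P(A)³ = 138 ⇒ P(A) = 5.16 atm

P(A) = 5.16 atm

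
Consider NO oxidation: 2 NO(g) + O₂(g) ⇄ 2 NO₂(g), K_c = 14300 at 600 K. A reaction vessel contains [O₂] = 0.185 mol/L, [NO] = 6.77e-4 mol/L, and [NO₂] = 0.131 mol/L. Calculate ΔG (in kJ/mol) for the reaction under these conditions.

ΔG = 13.2 kJ/mol

Q_c = [NO₂]² / ([NO]²·[O₂]) = (0.131)² / ((6.77e-4)²·(0.185)) = 2.02e5
ΔG = RT ln(Q_c/K_c) = (8.314 J mol⁻¹ K⁻¹)(600 K) × ln(2.02e5/14300)
   = (4.988 kJ/mol)(2.648) = 13.2 kJ/mol
ΔG > 0, so the forward reaction is non-spontaneous (proceeds in reverse).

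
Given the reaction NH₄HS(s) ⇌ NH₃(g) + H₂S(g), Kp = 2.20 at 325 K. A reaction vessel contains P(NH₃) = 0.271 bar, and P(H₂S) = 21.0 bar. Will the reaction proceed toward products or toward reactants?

(NH₄HS is a pure solid — omitted from Qp.)
Qp = P(NH₃)·P(H₂S) = (0.271)·(21.0) = 5.69
Qp = 5.69 > Kp = 2.20, so the reverse reaction proceeds.

toward reactants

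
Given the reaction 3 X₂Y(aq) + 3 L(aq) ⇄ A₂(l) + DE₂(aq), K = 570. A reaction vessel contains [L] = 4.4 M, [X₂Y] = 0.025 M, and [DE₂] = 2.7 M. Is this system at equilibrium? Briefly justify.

no; Q > K, reaction proceeds in reverse

(A₂ is a pure liquid — omitted from Q.)
Q = [DE₂] / ([X₂Y]³·[L]³) = (2.7) / ((0.025)³·(4.4)³) = 2000
Q = 2000 > K = 570: net reverse reaction.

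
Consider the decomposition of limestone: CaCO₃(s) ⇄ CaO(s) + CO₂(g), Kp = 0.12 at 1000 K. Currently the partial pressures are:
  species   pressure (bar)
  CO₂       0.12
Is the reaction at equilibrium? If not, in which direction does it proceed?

(CaCO₃, CaO are pure solids — omitted from Qp.)
Qp = P(CO₂) = 0.12
Qp = 0.12 = Kp, so the system is already at equilibrium.

no net change (already at equilibrium)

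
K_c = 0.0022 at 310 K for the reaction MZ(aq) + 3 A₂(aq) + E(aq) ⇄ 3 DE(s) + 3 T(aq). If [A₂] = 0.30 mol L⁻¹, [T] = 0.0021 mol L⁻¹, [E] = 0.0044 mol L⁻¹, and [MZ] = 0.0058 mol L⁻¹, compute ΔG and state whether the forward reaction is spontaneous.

ΔG = 4.66 kJ/mol; the forward reaction is non-spontaneous

(DE is a pure solid — omitted from Q_c.)
Q_c = [T]³ / ([MZ]·[A₂]³·[E]) = (0.0021)³ / ((0.0058)·(0.30)³·(0.0044)) = 0.0134
ΔG = RT ln(Q_c/K_c) = (8.314 J mol⁻¹ K⁻¹)(310 K) × ln(0.0134/0.0022)
   = (2.577 kJ/mol)(1.807) = 4.66 kJ/mol
ΔG > 0, so the forward reaction is non-spontaneous (proceeds in reverse).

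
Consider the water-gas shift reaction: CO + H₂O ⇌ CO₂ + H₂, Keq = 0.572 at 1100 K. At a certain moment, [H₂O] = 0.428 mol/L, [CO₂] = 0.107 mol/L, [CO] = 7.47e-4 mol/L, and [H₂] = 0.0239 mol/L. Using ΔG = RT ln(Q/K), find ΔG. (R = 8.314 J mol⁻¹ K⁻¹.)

ΔG = 24.1 kJ/mol

Q = [CO₂]·[H₂] / ([CO]·[H₂O]) = (0.107)·(0.0239) / ((7.47e-4)·(0.428)) = 8.00
ΔG = RT ln(Q/Keq) = (8.314 J mol⁻¹ K⁻¹)(1100 K) × ln(8.00/0.572)
   = (9.145 kJ/mol)(2.638) = 24.1 kJ/mol
ΔG > 0, so the forward reaction is non-spontaneous (proceeds in reverse).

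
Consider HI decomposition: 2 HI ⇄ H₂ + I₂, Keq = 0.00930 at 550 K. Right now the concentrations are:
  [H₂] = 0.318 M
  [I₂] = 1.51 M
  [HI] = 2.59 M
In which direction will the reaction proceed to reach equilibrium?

toward reactants

Q = [H₂]·[I₂] / [HI]² = (0.318)·(1.51) / (2.59)² = 0.0716
Q = 0.0716 > Keq = 0.00930, so the reverse reaction proceeds.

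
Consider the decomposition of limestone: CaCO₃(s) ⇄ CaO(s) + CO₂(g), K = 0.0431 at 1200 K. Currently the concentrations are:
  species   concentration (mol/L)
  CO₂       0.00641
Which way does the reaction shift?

(CaCO₃, CaO are pure solids — omitted from Q.)
Q = [CO₂] = 0.00641
Q = 0.00641 < K = 0.0431, so the forward reaction proceeds.

to the right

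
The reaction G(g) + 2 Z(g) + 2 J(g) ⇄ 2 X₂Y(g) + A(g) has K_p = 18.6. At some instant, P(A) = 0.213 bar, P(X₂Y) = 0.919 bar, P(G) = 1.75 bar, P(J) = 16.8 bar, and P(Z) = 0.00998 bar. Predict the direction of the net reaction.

Q_p = P(X₂Y)²·P(A) / (P(G)·P(Z)²·P(J)²) = (0.919)²·(0.213) / ((1.75)·(0.00998)²·(16.8)²) = 3.66
Q_p = 3.66 < K_p = 18.6, so the forward reaction proceeds.

in the forward direction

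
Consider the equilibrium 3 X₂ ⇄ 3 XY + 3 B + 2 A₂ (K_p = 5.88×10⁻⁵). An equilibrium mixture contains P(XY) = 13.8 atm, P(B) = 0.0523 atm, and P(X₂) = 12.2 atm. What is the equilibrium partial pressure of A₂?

P(A₂) = 0.533 atm

At equilibrium, K_p = P(XY)³·P(B)³·P(A₂)² / P(X₂)³ = 5.88×10⁻⁵.
(13.8)³·(0.0523)³·(P(A₂))² / (12.2)³ = 5.88×10⁻⁵
P(A₂)² = 0.284 ⇒ P(A₂) = 0.533 atm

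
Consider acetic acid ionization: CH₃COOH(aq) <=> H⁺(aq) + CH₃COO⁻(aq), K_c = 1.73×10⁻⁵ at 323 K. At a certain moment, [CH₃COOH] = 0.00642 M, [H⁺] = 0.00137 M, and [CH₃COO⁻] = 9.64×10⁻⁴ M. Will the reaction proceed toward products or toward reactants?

Q_c = [H⁺]·[CH₃COO⁻] / [CH₃COOH] = (0.00137)·(9.64×10⁻⁴) / (0.00642) = 2.06×10⁻⁴
Q_c = 2.06×10⁻⁴ > K_c = 1.73×10⁻⁵, so the reverse reaction proceeds.

to the left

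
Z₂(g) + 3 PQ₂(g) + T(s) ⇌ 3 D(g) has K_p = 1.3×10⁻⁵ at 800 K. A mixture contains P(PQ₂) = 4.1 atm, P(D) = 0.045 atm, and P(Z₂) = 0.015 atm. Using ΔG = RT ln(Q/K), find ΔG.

(T is a pure solid — omitted from Q_p.)
Q_p = P(D)³ / (P(Z₂)·P(PQ₂)³) = (0.045)³ / ((0.015)·(4.1)³) = 8.81×10⁻⁵
ΔG = RT ln(Q_p/K_p) = (8.314 J mol⁻¹ K⁻¹)(800 K) × ln(8.81×10⁻⁵/1.3×10⁻⁵)
   = (6.651 kJ/mol)(1.914) = 12.7 kJ/mol
ΔG > 0, so the forward reaction is non-spontaneous (proceeds in reverse).

ΔG = 12.7 kJ/mol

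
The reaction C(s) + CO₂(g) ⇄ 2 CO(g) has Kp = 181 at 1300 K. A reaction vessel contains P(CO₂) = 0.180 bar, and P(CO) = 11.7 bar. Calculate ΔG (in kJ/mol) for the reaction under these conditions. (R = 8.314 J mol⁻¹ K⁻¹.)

(C is a pure solid — omitted from Qp.)
Qp = P(CO)² / P(CO₂) = (11.7)² / (0.180) = 760
ΔG = RT ln(Qp/Kp) = (8.314 J mol⁻¹ K⁻¹)(1300 K) × ln(760/181)
   = (10.81 kJ/mol)(1.435) = 15.5 kJ/mol
ΔG > 0, so the forward reaction is non-spontaneous (proceeds in reverse).

ΔG = 15.5 kJ/mol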